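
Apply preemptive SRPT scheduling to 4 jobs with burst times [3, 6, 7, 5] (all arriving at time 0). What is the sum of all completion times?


Since all jobs arrive at t=0, SRPT equals SPT ordering.
SPT order: [3, 5, 6, 7]
Completion times:
  Job 1: p=3, C=3
  Job 2: p=5, C=8
  Job 3: p=6, C=14
  Job 4: p=7, C=21
Total completion time = 3 + 8 + 14 + 21 = 46

46


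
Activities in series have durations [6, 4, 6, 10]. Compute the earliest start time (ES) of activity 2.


Activity 2 starts after activities 1 through 1 complete.
Predecessor durations: [6]
ES = 6 = 6

6


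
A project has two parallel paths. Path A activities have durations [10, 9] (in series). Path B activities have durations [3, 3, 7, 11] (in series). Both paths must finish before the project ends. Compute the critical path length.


Path A total = 10 + 9 = 19
Path B total = 3 + 3 + 7 + 11 = 24
Critical path = longest path = max(19, 24) = 24

24


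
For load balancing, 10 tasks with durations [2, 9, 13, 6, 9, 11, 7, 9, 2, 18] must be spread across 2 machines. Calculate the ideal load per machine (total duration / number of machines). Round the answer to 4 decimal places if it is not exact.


Total processing time = 2 + 9 + 13 + 6 + 9 + 11 + 7 + 9 + 2 + 18 = 86
Number of machines = 2
Ideal balanced load = 86 / 2 = 43.0

43.0


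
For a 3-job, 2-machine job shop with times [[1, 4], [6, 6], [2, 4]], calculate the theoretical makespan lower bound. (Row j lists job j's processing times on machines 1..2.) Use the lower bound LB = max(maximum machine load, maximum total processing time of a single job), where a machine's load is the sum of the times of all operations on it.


Machine loads:
  Machine 1: 1 + 6 + 2 = 9
  Machine 2: 4 + 6 + 4 = 14
Max machine load = 14
Job totals:
  Job 1: 5
  Job 2: 12
  Job 3: 6
Max job total = 12
Lower bound = max(14, 12) = 14

14


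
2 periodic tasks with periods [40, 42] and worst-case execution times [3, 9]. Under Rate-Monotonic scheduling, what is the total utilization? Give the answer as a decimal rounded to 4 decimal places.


Compute individual utilizations (exact fractions):
  Task 1: C/T = 3/40 (approx. 0.075)
  Task 2: C/T = 9/42 = 3/14 (approx. 0.2143)
Total utilization U = 3/40 + 3/14 = 81/280
Rounded to 4 decimal places: U = 0.2893
RM (Liu & Layland) bound for 2 tasks = 0.828427; compare with U = 81/280 (approx. 0.289286)
U <= bound, so schedulable by RM sufficient condition.

0.2893


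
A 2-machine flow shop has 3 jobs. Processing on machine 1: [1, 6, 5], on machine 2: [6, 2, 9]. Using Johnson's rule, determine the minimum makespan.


Apply Johnson's rule:
  Group 1 (a <= b): [(1, 1, 6), (3, 5, 9)]
  Group 2 (a > b): [(2, 6, 2)]
Optimal job order: [1, 3, 2]
Schedule:
  Job 1: M1 done at 1, M2 done at 7
  Job 3: M1 done at 6, M2 done at 16
  Job 2: M1 done at 12, M2 done at 18
Makespan = 18

18


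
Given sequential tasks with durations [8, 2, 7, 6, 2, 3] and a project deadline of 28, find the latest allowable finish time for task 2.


LF(activity 2) = deadline - sum of successor durations
Successors: activities 3 through 6 with durations [7, 6, 2, 3]
Sum of successor durations = 18
LF = 28 - 18 = 10

10


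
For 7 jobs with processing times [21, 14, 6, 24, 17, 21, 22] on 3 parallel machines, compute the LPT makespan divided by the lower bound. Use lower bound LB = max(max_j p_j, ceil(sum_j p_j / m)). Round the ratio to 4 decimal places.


LPT order: [24, 22, 21, 21, 17, 14, 6]
Machine loads after assignment: [44, 39, 42]
LPT makespan = 44
Lower bound = max(max_job, ceil(total/3)) = max(24, 42) = 42
Ratio = 44 / 42 = 1.0476

1.0476


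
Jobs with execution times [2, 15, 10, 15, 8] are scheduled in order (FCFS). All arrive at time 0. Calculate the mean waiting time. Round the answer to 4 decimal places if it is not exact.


FCFS order (as given): [2, 15, 10, 15, 8]
Waiting times:
  Job 1: wait = 0
  Job 2: wait = 2
  Job 3: wait = 17
  Job 4: wait = 27
  Job 5: wait = 42
Sum of waiting times = 88
Average waiting time = 88/5 = 17.6

17.6


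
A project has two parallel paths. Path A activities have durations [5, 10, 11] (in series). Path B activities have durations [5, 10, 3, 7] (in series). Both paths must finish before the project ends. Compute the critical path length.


Path A total = 5 + 10 + 11 = 26
Path B total = 5 + 10 + 3 + 7 = 25
Critical path = longest path = max(26, 25) = 26

26


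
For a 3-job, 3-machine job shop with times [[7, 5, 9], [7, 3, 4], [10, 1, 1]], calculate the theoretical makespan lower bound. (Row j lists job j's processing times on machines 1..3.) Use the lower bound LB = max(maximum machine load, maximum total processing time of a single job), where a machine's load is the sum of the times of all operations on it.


Machine loads:
  Machine 1: 7 + 7 + 10 = 24
  Machine 2: 5 + 3 + 1 = 9
  Machine 3: 9 + 4 + 1 = 14
Max machine load = 24
Job totals:
  Job 1: 21
  Job 2: 14
  Job 3: 12
Max job total = 21
Lower bound = max(24, 21) = 24

24


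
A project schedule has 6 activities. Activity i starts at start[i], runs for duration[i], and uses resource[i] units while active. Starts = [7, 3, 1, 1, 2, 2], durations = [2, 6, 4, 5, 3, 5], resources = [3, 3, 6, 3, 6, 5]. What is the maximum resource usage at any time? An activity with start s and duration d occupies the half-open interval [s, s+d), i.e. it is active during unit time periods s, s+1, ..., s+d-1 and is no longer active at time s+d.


Each activity i is active on [start_i, start_i + duration_i).
Compute total resource usage per time slot:
  t=0: active resources = [], total = 0
  t=1: active resources = [6, 3], total = 9
  t=2: active resources = [6, 3, 6, 5], total = 20
  t=3: active resources = [3, 6, 3, 6, 5], total = 23
  t=4: active resources = [3, 6, 3, 6, 5], total = 23
  t=5: active resources = [3, 3, 5], total = 11
  t=6: active resources = [3, 5], total = 8
  t=7: active resources = [3, 3], total = 6
  t=8: active resources = [3, 3], total = 6
Peak resource demand = 23

23


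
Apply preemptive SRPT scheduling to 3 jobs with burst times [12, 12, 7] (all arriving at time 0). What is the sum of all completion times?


Since all jobs arrive at t=0, SRPT equals SPT ordering.
SPT order: [7, 12, 12]
Completion times:
  Job 1: p=7, C=7
  Job 2: p=12, C=19
  Job 3: p=12, C=31
Total completion time = 7 + 19 + 31 = 57

57


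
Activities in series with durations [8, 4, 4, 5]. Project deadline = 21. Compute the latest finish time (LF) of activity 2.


LF(activity 2) = deadline - sum of successor durations
Successors: activities 3 through 4 with durations [4, 5]
Sum of successor durations = 9
LF = 21 - 9 = 12

12


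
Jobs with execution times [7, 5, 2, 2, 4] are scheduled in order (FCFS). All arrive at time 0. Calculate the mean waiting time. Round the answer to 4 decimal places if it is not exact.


FCFS order (as given): [7, 5, 2, 2, 4]
Waiting times:
  Job 1: wait = 0
  Job 2: wait = 7
  Job 3: wait = 12
  Job 4: wait = 14
  Job 5: wait = 16
Sum of waiting times = 49
Average waiting time = 49/5 = 9.8

9.8


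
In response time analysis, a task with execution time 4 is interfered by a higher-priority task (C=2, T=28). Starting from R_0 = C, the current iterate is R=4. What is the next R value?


R_next = C + ceil(R_prev / T_hp) * C_hp
ceil(4 / 28) = ceil(0.1429) = 1
Interference = 1 * 2 = 2
R_next = 4 + 2 = 6

6


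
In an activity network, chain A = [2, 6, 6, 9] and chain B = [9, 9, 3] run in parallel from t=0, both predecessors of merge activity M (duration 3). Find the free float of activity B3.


ES(B3) = sum of predecessors on chain B = 18
EF(B3) = ES + duration = 18 + 3 = 21
Successor of B3 is M. ES(M) = max(sum(A), sum(B)) = max(23, 21) = 23
Free float = ES(successor) - EF(current) = 23 - 21 = 2

2


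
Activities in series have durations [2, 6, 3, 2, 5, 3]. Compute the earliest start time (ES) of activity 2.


Activity 2 starts after activities 1 through 1 complete.
Predecessor durations: [2]
ES = 2 = 2

2


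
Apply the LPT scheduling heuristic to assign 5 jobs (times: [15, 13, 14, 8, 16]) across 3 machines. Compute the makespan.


Sort jobs in decreasing order (LPT): [16, 15, 14, 13, 8]
Assign each job to the least loaded machine:
  Machine 1: jobs [16], load = 16
  Machine 2: jobs [15, 8], load = 23
  Machine 3: jobs [14, 13], load = 27
Makespan = max load = 27

27


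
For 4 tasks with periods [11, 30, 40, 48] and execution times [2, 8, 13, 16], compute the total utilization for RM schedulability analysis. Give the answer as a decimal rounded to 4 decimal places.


Compute individual utilizations (exact fractions):
  Task 1: C/T = 2/11 (approx. 0.1818)
  Task 2: C/T = 8/30 = 4/15 (approx. 0.2667)
  Task 3: C/T = 13/40 (approx. 0.325)
  Task 4: C/T = 16/48 = 1/3 (approx. 0.3333)
Total utilization U = 2/11 + 4/15 + 13/40 + 1/3 = 487/440
Rounded to 4 decimal places: U = 1.1068
RM (Liu & Layland) bound for 4 tasks = 0.756828; compare with U = 487/440 (approx. 1.106818)
U > 1, so the task set is not schedulable (processor overloaded).

1.1068


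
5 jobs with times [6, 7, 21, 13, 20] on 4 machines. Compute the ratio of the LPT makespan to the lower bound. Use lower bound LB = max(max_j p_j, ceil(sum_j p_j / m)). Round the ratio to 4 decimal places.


LPT order: [21, 20, 13, 7, 6]
Machine loads after assignment: [21, 20, 13, 13]
LPT makespan = 21
Lower bound = max(max_job, ceil(total/4)) = max(21, 17) = 21
Ratio = 21 / 21 = 1.0

1.0


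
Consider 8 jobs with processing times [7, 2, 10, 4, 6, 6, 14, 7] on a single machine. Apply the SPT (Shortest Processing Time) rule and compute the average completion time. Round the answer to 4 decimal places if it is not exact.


Sort jobs by processing time (SPT order): [2, 4, 6, 6, 7, 7, 10, 14]
Compute completion times sequentially:
  Job 1: processing = 2, completes at 2
  Job 2: processing = 4, completes at 6
  Job 3: processing = 6, completes at 12
  Job 4: processing = 6, completes at 18
  Job 5: processing = 7, completes at 25
  Job 6: processing = 7, completes at 32
  Job 7: processing = 10, completes at 42
  Job 8: processing = 14, completes at 56
Sum of completion times = 193
Average completion time = 193/8 = 24.125

24.125


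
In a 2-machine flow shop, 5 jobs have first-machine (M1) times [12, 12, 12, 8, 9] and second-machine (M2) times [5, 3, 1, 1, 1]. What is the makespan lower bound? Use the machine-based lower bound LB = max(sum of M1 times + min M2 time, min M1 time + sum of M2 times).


LB1 = sum(M1 times) + min(M2 times) = 53 + 1 = 54
LB2 = min(M1 times) + sum(M2 times) = 8 + 11 = 19
Lower bound = max(LB1, LB2) = max(54, 19) = 54

54


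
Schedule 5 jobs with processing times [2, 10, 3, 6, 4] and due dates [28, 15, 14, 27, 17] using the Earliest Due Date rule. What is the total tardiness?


Sort by due date (EDD order): [(3, 14), (10, 15), (4, 17), (6, 27), (2, 28)]
Compute completion times and tardiness:
  Job 1: p=3, d=14, C=3, tardiness=max(0,3-14)=0
  Job 2: p=10, d=15, C=13, tardiness=max(0,13-15)=0
  Job 3: p=4, d=17, C=17, tardiness=max(0,17-17)=0
  Job 4: p=6, d=27, C=23, tardiness=max(0,23-27)=0
  Job 5: p=2, d=28, C=25, tardiness=max(0,25-28)=0
Total tardiness = 0

0


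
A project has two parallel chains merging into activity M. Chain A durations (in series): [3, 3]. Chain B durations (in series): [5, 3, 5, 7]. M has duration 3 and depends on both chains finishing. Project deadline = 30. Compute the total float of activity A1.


Forward pass: ES(A1) = sum of predecessors on chain A = 0
EF = ES + duration = 0 + 3 = 3
Backward pass: LF(M) = deadline = 30; LS(M) = 30 - 3 = 27
LF(A1) = LS(M) - sum(successors on chain A) = 27 - 3 = 24
LS = LF - duration = 24 - 3 = 21
Total float = LS - ES = 21 - 0 = 21

21


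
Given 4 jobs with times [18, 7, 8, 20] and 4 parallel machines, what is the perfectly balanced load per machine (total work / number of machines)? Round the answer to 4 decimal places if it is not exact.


Total processing time = 18 + 7 + 8 + 20 = 53
Number of machines = 4
Ideal balanced load = 53 / 4 = 13.25

13.25


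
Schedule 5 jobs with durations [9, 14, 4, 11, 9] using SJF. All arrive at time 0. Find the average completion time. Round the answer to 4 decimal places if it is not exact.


SJF order (ascending): [4, 9, 9, 11, 14]
Completion times:
  Job 1: burst=4, C=4
  Job 2: burst=9, C=13
  Job 3: burst=9, C=22
  Job 4: burst=11, C=33
  Job 5: burst=14, C=47
Average completion = 119/5 = 23.8

23.8


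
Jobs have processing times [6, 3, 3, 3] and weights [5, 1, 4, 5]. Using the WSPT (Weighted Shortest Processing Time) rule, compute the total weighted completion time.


Compute p/w ratios and sort ascending (WSPT): [(3, 5), (3, 4), (6, 5), (3, 1)]
Compute weighted completion times:
  Job (p=3,w=5): C=3, w*C=5*3=15
  Job (p=3,w=4): C=6, w*C=4*6=24
  Job (p=6,w=5): C=12, w*C=5*12=60
  Job (p=3,w=1): C=15, w*C=1*15=15
Total weighted completion time = 114

114


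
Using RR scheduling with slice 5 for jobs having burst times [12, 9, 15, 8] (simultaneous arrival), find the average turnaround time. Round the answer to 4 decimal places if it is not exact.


Time quantum = 5
Execution trace:
  J1 runs 5 units, time = 5
  J2 runs 5 units, time = 10
  J3 runs 5 units, time = 15
  J4 runs 5 units, time = 20
  J1 runs 5 units, time = 25
  J2 runs 4 units, time = 29
  J3 runs 5 units, time = 34
  J4 runs 3 units, time = 37
  J1 runs 2 units, time = 39
  J3 runs 5 units, time = 44
Finish times: [39, 29, 44, 37]
Average turnaround = 149/4 = 37.25

37.25


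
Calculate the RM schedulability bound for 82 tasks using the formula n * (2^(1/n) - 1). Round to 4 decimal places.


Compute 2^(1/82) = 1.0084888420
Subtract 1: 1.0084888420 - 1 = 0.0084888420
Multiply by n: 82 * 0.0084888420 = 0.6960850440
Round to 4 dp: 0.6961

0.6961


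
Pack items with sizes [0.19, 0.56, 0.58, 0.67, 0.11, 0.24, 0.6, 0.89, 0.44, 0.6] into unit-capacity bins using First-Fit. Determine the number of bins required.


Place items sequentially using First-Fit:
  Item 0.19 -> new Bin 1
  Item 0.56 -> Bin 1 (now 0.75)
  Item 0.58 -> new Bin 2
  Item 0.67 -> new Bin 3
  Item 0.11 -> Bin 1 (now 0.86)
  Item 0.24 -> Bin 2 (now 0.82)
  Item 0.6 -> new Bin 4
  Item 0.89 -> new Bin 5
  Item 0.44 -> new Bin 6
  Item 0.6 -> new Bin 7
Total bins used = 7

7


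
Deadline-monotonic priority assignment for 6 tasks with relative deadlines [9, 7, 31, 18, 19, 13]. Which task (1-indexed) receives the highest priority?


Sort tasks by relative deadline (ascending):
  Task 2: deadline = 7
  Task 1: deadline = 9
  Task 6: deadline = 13
  Task 4: deadline = 18
  Task 5: deadline = 19
  Task 3: deadline = 31
Priority order (highest first): [2, 1, 6, 4, 5, 3]
Highest priority task = 2

2


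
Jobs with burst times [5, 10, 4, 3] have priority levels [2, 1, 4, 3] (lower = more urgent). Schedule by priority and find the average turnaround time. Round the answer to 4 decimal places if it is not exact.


Sort by priority (ascending = highest first):
Order: [(1, 10), (2, 5), (3, 3), (4, 4)]
Completion times:
  Priority 1, burst=10, C=10
  Priority 2, burst=5, C=15
  Priority 3, burst=3, C=18
  Priority 4, burst=4, C=22
Average turnaround = 65/4 = 16.25

16.25


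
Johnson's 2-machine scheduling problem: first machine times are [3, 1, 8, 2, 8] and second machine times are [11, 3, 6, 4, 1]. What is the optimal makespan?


Apply Johnson's rule:
  Group 1 (a <= b): [(2, 1, 3), (4, 2, 4), (1, 3, 11)]
  Group 2 (a > b): [(3, 8, 6), (5, 8, 1)]
Optimal job order: [2, 4, 1, 3, 5]
Schedule:
  Job 2: M1 done at 1, M2 done at 4
  Job 4: M1 done at 3, M2 done at 8
  Job 1: M1 done at 6, M2 done at 19
  Job 3: M1 done at 14, M2 done at 25
  Job 5: M1 done at 22, M2 done at 26
Makespan = 26

26


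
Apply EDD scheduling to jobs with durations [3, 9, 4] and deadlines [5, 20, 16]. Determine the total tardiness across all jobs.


Sort by due date (EDD order): [(3, 5), (4, 16), (9, 20)]
Compute completion times and tardiness:
  Job 1: p=3, d=5, C=3, tardiness=max(0,3-5)=0
  Job 2: p=4, d=16, C=7, tardiness=max(0,7-16)=0
  Job 3: p=9, d=20, C=16, tardiness=max(0,16-20)=0
Total tardiness = 0

0


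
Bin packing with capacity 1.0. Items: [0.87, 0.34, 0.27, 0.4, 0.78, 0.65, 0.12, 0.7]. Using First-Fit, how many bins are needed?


Place items sequentially using First-Fit:
  Item 0.87 -> new Bin 1
  Item 0.34 -> new Bin 2
  Item 0.27 -> Bin 2 (now 0.61)
  Item 0.4 -> new Bin 3
  Item 0.78 -> new Bin 4
  Item 0.65 -> new Bin 5
  Item 0.12 -> Bin 1 (now 0.99)
  Item 0.7 -> new Bin 6
Total bins used = 6

6


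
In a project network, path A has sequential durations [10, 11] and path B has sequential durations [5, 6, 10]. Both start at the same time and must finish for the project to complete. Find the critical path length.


Path A total = 10 + 11 = 21
Path B total = 5 + 6 + 10 = 21
Critical path = longest path = max(21, 21) = 21

21


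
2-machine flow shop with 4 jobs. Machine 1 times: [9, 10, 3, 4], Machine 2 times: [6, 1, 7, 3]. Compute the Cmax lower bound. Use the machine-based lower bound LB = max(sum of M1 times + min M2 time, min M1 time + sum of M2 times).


LB1 = sum(M1 times) + min(M2 times) = 26 + 1 = 27
LB2 = min(M1 times) + sum(M2 times) = 3 + 17 = 20
Lower bound = max(LB1, LB2) = max(27, 20) = 27

27


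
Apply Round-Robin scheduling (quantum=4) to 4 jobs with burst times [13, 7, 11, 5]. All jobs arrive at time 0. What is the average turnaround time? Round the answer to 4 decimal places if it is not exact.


Time quantum = 4
Execution trace:
  J1 runs 4 units, time = 4
  J2 runs 4 units, time = 8
  J3 runs 4 units, time = 12
  J4 runs 4 units, time = 16
  J1 runs 4 units, time = 20
  J2 runs 3 units, time = 23
  J3 runs 4 units, time = 27
  J4 runs 1 units, time = 28
  J1 runs 4 units, time = 32
  J3 runs 3 units, time = 35
  J1 runs 1 units, time = 36
Finish times: [36, 23, 35, 28]
Average turnaround = 122/4 = 30.5

30.5


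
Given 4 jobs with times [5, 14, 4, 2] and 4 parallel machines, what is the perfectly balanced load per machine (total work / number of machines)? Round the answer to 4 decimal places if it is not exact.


Total processing time = 5 + 14 + 4 + 2 = 25
Number of machines = 4
Ideal balanced load = 25 / 4 = 6.25

6.25


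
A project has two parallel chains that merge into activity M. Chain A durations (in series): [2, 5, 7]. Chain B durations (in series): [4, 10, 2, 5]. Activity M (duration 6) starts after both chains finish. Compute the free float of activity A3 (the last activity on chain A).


ES(A3) = sum of predecessors on chain A = 7
EF(A3) = ES + duration = 7 + 7 = 14
Successor of A3 is M. ES(M) = max(sum(A), sum(B)) = max(14, 21) = 21
Free float = ES(successor) - EF(current) = 21 - 14 = 7

7


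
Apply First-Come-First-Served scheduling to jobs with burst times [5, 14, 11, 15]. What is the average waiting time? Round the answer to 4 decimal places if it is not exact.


FCFS order (as given): [5, 14, 11, 15]
Waiting times:
  Job 1: wait = 0
  Job 2: wait = 5
  Job 3: wait = 19
  Job 4: wait = 30
Sum of waiting times = 54
Average waiting time = 54/4 = 13.5

13.5


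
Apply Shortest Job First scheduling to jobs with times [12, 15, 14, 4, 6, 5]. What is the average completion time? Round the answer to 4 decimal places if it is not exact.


SJF order (ascending): [4, 5, 6, 12, 14, 15]
Completion times:
  Job 1: burst=4, C=4
  Job 2: burst=5, C=9
  Job 3: burst=6, C=15
  Job 4: burst=12, C=27
  Job 5: burst=14, C=41
  Job 6: burst=15, C=56
Average completion = 152/6 = 25.3333

25.3333


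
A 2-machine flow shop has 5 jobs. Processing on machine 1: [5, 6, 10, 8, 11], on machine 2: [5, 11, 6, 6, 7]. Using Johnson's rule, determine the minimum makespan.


Apply Johnson's rule:
  Group 1 (a <= b): [(1, 5, 5), (2, 6, 11)]
  Group 2 (a > b): [(5, 11, 7), (3, 10, 6), (4, 8, 6)]
Optimal job order: [1, 2, 5, 3, 4]
Schedule:
  Job 1: M1 done at 5, M2 done at 10
  Job 2: M1 done at 11, M2 done at 22
  Job 5: M1 done at 22, M2 done at 29
  Job 3: M1 done at 32, M2 done at 38
  Job 4: M1 done at 40, M2 done at 46
Makespan = 46

46


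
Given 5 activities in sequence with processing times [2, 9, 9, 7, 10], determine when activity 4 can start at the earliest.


Activity 4 starts after activities 1 through 3 complete.
Predecessor durations: [2, 9, 9]
ES = 2 + 9 + 9 = 20

20


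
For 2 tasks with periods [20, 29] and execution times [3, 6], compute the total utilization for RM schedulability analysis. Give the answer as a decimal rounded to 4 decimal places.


Compute individual utilizations (exact fractions):
  Task 1: C/T = 3/20 (approx. 0.15)
  Task 2: C/T = 6/29 (approx. 0.2069)
Total utilization U = 3/20 + 6/29 = 207/580
Rounded to 4 decimal places: U = 0.3569
RM (Liu & Layland) bound for 2 tasks = 0.828427; compare with U = 207/580 (approx. 0.356897)
U <= bound, so schedulable by RM sufficient condition.

0.3569


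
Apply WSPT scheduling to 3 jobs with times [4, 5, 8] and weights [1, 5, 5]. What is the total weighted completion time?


Compute p/w ratios and sort ascending (WSPT): [(5, 5), (8, 5), (4, 1)]
Compute weighted completion times:
  Job (p=5,w=5): C=5, w*C=5*5=25
  Job (p=8,w=5): C=13, w*C=5*13=65
  Job (p=4,w=1): C=17, w*C=1*17=17
Total weighted completion time = 107

107


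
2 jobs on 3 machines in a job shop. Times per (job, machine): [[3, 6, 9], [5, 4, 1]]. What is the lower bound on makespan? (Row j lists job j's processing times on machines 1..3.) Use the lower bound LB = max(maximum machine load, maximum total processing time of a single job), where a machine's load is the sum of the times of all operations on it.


Machine loads:
  Machine 1: 3 + 5 = 8
  Machine 2: 6 + 4 = 10
  Machine 3: 9 + 1 = 10
Max machine load = 10
Job totals:
  Job 1: 18
  Job 2: 10
Max job total = 18
Lower bound = max(10, 18) = 18

18


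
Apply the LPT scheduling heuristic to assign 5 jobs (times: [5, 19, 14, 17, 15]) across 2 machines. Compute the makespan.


Sort jobs in decreasing order (LPT): [19, 17, 15, 14, 5]
Assign each job to the least loaded machine:
  Machine 1: jobs [19, 14], load = 33
  Machine 2: jobs [17, 15, 5], load = 37
Makespan = max load = 37

37


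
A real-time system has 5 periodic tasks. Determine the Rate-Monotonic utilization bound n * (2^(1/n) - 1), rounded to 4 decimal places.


Compute 2^(1/5) = 1.1486983550
Subtract 1: 1.1486983550 - 1 = 0.1486983550
Multiply by n: 5 * 0.1486983550 = 0.7434917750
Round to 4 dp: 0.7435

0.7435


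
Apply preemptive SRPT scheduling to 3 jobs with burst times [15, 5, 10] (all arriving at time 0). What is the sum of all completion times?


Since all jobs arrive at t=0, SRPT equals SPT ordering.
SPT order: [5, 10, 15]
Completion times:
  Job 1: p=5, C=5
  Job 2: p=10, C=15
  Job 3: p=15, C=30
Total completion time = 5 + 15 + 30 = 50

50


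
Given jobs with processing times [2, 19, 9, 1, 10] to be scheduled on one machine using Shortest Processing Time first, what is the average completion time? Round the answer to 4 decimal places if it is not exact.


Sort jobs by processing time (SPT order): [1, 2, 9, 10, 19]
Compute completion times sequentially:
  Job 1: processing = 1, completes at 1
  Job 2: processing = 2, completes at 3
  Job 3: processing = 9, completes at 12
  Job 4: processing = 10, completes at 22
  Job 5: processing = 19, completes at 41
Sum of completion times = 79
Average completion time = 79/5 = 15.8

15.8


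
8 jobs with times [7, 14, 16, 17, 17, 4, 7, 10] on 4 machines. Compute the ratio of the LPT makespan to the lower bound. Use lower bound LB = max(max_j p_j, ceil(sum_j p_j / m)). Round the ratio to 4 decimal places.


LPT order: [17, 17, 16, 14, 10, 7, 7, 4]
Machine loads after assignment: [24, 21, 23, 24]
LPT makespan = 24
Lower bound = max(max_job, ceil(total/4)) = max(17, 23) = 23
Ratio = 24 / 23 = 1.0435

1.0435


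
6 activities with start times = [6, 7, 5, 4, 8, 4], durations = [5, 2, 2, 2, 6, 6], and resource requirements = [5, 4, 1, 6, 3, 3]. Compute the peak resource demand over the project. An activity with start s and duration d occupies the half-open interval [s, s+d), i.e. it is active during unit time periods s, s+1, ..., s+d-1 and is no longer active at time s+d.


Each activity i is active on [start_i, start_i + duration_i).
Compute total resource usage per time slot:
  t=0: active resources = [], total = 0
  t=1: active resources = [], total = 0
  t=2: active resources = [], total = 0
  t=3: active resources = [], total = 0
  t=4: active resources = [6, 3], total = 9
  t=5: active resources = [1, 6, 3], total = 10
  t=6: active resources = [5, 1, 3], total = 9
  t=7: active resources = [5, 4, 3], total = 12
  t=8: active resources = [5, 4, 3, 3], total = 15
  t=9: active resources = [5, 3, 3], total = 11
  t=10: active resources = [5, 3], total = 8
  t=11: active resources = [3], total = 3
  t=12: active resources = [3], total = 3
  t=13: active resources = [3], total = 3
Peak resource demand = 15

15


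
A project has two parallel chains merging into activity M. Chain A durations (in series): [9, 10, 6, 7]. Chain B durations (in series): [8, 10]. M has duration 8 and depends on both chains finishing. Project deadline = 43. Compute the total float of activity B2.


Forward pass: ES(B2) = sum of predecessors on chain B = 8
EF = ES + duration = 8 + 10 = 18
Backward pass: LF(M) = deadline = 43; LS(M) = 43 - 8 = 35
LF(B2) = LS(M) - sum(successors on chain B) = 35 - 0 = 35
LS = LF - duration = 35 - 10 = 25
Total float = LS - ES = 25 - 8 = 17

17


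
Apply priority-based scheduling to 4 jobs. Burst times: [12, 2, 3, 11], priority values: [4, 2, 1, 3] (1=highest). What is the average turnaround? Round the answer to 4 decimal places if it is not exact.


Sort by priority (ascending = highest first):
Order: [(1, 3), (2, 2), (3, 11), (4, 12)]
Completion times:
  Priority 1, burst=3, C=3
  Priority 2, burst=2, C=5
  Priority 3, burst=11, C=16
  Priority 4, burst=12, C=28
Average turnaround = 52/4 = 13.0

13.0


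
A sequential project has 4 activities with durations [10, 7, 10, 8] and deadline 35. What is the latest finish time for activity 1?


LF(activity 1) = deadline - sum of successor durations
Successors: activities 2 through 4 with durations [7, 10, 8]
Sum of successor durations = 25
LF = 35 - 25 = 10

10


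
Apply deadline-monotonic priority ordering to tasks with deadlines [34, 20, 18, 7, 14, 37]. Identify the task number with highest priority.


Sort tasks by relative deadline (ascending):
  Task 4: deadline = 7
  Task 5: deadline = 14
  Task 3: deadline = 18
  Task 2: deadline = 20
  Task 1: deadline = 34
  Task 6: deadline = 37
Priority order (highest first): [4, 5, 3, 2, 1, 6]
Highest priority task = 4

4


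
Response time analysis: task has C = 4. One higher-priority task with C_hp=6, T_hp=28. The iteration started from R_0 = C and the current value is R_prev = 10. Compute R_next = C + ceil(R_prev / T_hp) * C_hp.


R_next = C + ceil(R_prev / T_hp) * C_hp
ceil(10 / 28) = ceil(0.3571) = 1
Interference = 1 * 6 = 6
R_next = 4 + 6 = 10
R_next = R_prev, so the iteration has converged (response time = 10).

10


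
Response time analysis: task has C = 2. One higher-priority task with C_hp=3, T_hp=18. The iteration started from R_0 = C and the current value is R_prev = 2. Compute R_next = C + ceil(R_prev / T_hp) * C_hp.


R_next = C + ceil(R_prev / T_hp) * C_hp
ceil(2 / 18) = ceil(0.1111) = 1
Interference = 1 * 3 = 3
R_next = 2 + 3 = 5

5


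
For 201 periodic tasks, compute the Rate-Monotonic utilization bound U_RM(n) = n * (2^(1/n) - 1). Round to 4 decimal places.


Compute 2^(1/201) = 1.0034544463
Subtract 1: 1.0034544463 - 1 = 0.0034544463
Multiply by n: 201 * 0.0034544463 = 0.6943437063
Round to 4 dp: 0.6943

0.6943


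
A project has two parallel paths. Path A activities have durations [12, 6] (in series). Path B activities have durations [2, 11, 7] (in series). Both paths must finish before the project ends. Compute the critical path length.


Path A total = 12 + 6 = 18
Path B total = 2 + 11 + 7 = 20
Critical path = longest path = max(18, 20) = 20

20


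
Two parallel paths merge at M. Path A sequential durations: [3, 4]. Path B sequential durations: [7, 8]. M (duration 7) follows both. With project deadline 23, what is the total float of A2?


Forward pass: ES(A2) = sum of predecessors on chain A = 3
EF = ES + duration = 3 + 4 = 7
Backward pass: LF(M) = deadline = 23; LS(M) = 23 - 7 = 16
LF(A2) = LS(M) - sum(successors on chain A) = 16 - 0 = 16
LS = LF - duration = 16 - 4 = 12
Total float = LS - ES = 12 - 3 = 9

9


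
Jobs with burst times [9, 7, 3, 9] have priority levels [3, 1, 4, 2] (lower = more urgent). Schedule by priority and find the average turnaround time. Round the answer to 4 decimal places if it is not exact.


Sort by priority (ascending = highest first):
Order: [(1, 7), (2, 9), (3, 9), (4, 3)]
Completion times:
  Priority 1, burst=7, C=7
  Priority 2, burst=9, C=16
  Priority 3, burst=9, C=25
  Priority 4, burst=3, C=28
Average turnaround = 76/4 = 19.0

19.0


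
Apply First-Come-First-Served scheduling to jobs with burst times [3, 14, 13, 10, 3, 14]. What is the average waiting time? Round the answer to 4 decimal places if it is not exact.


FCFS order (as given): [3, 14, 13, 10, 3, 14]
Waiting times:
  Job 1: wait = 0
  Job 2: wait = 3
  Job 3: wait = 17
  Job 4: wait = 30
  Job 5: wait = 40
  Job 6: wait = 43
Sum of waiting times = 133
Average waiting time = 133/6 = 22.1667

22.1667


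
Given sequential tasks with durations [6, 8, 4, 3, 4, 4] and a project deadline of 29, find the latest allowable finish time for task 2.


LF(activity 2) = deadline - sum of successor durations
Successors: activities 3 through 6 with durations [4, 3, 4, 4]
Sum of successor durations = 15
LF = 29 - 15 = 14

14


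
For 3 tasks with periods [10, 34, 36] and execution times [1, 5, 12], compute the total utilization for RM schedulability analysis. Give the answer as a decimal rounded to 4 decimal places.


Compute individual utilizations (exact fractions):
  Task 1: C/T = 1/10 (approx. 0.1)
  Task 2: C/T = 5/34 (approx. 0.1471)
  Task 3: C/T = 12/36 = 1/3 (approx. 0.3333)
Total utilization U = 1/10 + 5/34 + 1/3 = 148/255
Rounded to 4 decimal places: U = 0.5804
RM (Liu & Layland) bound for 3 tasks = 0.779763; compare with U = 148/255 (approx. 0.580392)
U <= bound, so schedulable by RM sufficient condition.

0.5804


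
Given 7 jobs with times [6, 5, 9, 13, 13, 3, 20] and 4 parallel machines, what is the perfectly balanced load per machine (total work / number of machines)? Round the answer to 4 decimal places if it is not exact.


Total processing time = 6 + 5 + 9 + 13 + 13 + 3 + 20 = 69
Number of machines = 4
Ideal balanced load = 69 / 4 = 17.25

17.25


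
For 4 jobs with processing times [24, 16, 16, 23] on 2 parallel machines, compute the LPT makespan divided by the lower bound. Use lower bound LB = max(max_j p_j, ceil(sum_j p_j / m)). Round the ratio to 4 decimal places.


LPT order: [24, 23, 16, 16]
Machine loads after assignment: [40, 39]
LPT makespan = 40
Lower bound = max(max_job, ceil(total/2)) = max(24, 40) = 40
Ratio = 40 / 40 = 1.0

1.0


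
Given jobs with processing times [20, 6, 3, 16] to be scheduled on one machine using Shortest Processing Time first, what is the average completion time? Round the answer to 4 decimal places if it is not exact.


Sort jobs by processing time (SPT order): [3, 6, 16, 20]
Compute completion times sequentially:
  Job 1: processing = 3, completes at 3
  Job 2: processing = 6, completes at 9
  Job 3: processing = 16, completes at 25
  Job 4: processing = 20, completes at 45
Sum of completion times = 82
Average completion time = 82/4 = 20.5

20.5


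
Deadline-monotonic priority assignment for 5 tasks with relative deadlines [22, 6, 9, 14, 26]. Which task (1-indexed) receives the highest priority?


Sort tasks by relative deadline (ascending):
  Task 2: deadline = 6
  Task 3: deadline = 9
  Task 4: deadline = 14
  Task 1: deadline = 22
  Task 5: deadline = 26
Priority order (highest first): [2, 3, 4, 1, 5]
Highest priority task = 2

2


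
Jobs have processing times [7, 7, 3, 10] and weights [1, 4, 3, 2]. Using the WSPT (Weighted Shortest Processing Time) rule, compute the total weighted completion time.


Compute p/w ratios and sort ascending (WSPT): [(3, 3), (7, 4), (10, 2), (7, 1)]
Compute weighted completion times:
  Job (p=3,w=3): C=3, w*C=3*3=9
  Job (p=7,w=4): C=10, w*C=4*10=40
  Job (p=10,w=2): C=20, w*C=2*20=40
  Job (p=7,w=1): C=27, w*C=1*27=27
Total weighted completion time = 116

116


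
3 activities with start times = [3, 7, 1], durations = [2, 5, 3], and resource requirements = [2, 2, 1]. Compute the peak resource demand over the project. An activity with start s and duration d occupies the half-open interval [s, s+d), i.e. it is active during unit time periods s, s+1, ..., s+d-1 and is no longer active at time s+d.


Each activity i is active on [start_i, start_i + duration_i).
Compute total resource usage per time slot:
  t=0: active resources = [], total = 0
  t=1: active resources = [1], total = 1
  t=2: active resources = [1], total = 1
  t=3: active resources = [2, 1], total = 3
  t=4: active resources = [2], total = 2
  t=5: active resources = [], total = 0
  t=6: active resources = [], total = 0
  t=7: active resources = [2], total = 2
  t=8: active resources = [2], total = 2
  t=9: active resources = [2], total = 2
  t=10: active resources = [2], total = 2
  t=11: active resources = [2], total = 2
Peak resource demand = 3

3


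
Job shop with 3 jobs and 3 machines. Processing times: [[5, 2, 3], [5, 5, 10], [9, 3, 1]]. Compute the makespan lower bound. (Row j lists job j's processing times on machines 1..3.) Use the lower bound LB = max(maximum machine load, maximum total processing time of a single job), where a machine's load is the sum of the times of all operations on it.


Machine loads:
  Machine 1: 5 + 5 + 9 = 19
  Machine 2: 2 + 5 + 3 = 10
  Machine 3: 3 + 10 + 1 = 14
Max machine load = 19
Job totals:
  Job 1: 10
  Job 2: 20
  Job 3: 13
Max job total = 20
Lower bound = max(19, 20) = 20

20


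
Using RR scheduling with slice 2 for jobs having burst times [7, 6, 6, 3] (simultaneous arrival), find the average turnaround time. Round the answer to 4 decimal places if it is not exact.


Time quantum = 2
Execution trace:
  J1 runs 2 units, time = 2
  J2 runs 2 units, time = 4
  J3 runs 2 units, time = 6
  J4 runs 2 units, time = 8
  J1 runs 2 units, time = 10
  J2 runs 2 units, time = 12
  J3 runs 2 units, time = 14
  J4 runs 1 units, time = 15
  J1 runs 2 units, time = 17
  J2 runs 2 units, time = 19
  J3 runs 2 units, time = 21
  J1 runs 1 units, time = 22
Finish times: [22, 19, 21, 15]
Average turnaround = 77/4 = 19.25

19.25


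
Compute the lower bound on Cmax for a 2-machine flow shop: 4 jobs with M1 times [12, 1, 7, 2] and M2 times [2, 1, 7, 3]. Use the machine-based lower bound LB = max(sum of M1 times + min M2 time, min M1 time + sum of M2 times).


LB1 = sum(M1 times) + min(M2 times) = 22 + 1 = 23
LB2 = min(M1 times) + sum(M2 times) = 1 + 13 = 14
Lower bound = max(LB1, LB2) = max(23, 14) = 23

23


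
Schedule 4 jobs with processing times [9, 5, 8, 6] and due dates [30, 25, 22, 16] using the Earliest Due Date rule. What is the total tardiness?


Sort by due date (EDD order): [(6, 16), (8, 22), (5, 25), (9, 30)]
Compute completion times and tardiness:
  Job 1: p=6, d=16, C=6, tardiness=max(0,6-16)=0
  Job 2: p=8, d=22, C=14, tardiness=max(0,14-22)=0
  Job 3: p=5, d=25, C=19, tardiness=max(0,19-25)=0
  Job 4: p=9, d=30, C=28, tardiness=max(0,28-30)=0
Total tardiness = 0

0


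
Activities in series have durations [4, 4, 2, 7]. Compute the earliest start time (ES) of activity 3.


Activity 3 starts after activities 1 through 2 complete.
Predecessor durations: [4, 4]
ES = 4 + 4 = 8

8


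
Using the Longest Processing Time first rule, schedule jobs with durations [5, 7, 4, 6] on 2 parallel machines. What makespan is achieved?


Sort jobs in decreasing order (LPT): [7, 6, 5, 4]
Assign each job to the least loaded machine:
  Machine 1: jobs [7, 4], load = 11
  Machine 2: jobs [6, 5], load = 11
Makespan = max load = 11

11


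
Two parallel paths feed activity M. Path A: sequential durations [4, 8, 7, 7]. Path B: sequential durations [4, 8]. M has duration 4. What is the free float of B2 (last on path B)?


ES(B2) = sum of predecessors on chain B = 4
EF(B2) = ES + duration = 4 + 8 = 12
Successor of B2 is M. ES(M) = max(sum(A), sum(B)) = max(26, 12) = 26
Free float = ES(successor) - EF(current) = 26 - 12 = 14

14


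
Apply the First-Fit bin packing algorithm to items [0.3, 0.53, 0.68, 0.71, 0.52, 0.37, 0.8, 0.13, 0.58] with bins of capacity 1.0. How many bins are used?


Place items sequentially using First-Fit:
  Item 0.3 -> new Bin 1
  Item 0.53 -> Bin 1 (now 0.83)
  Item 0.68 -> new Bin 2
  Item 0.71 -> new Bin 3
  Item 0.52 -> new Bin 4
  Item 0.37 -> Bin 4 (now 0.89)
  Item 0.8 -> new Bin 5
  Item 0.13 -> Bin 1 (now 0.96)
  Item 0.58 -> new Bin 6
Total bins used = 6

6


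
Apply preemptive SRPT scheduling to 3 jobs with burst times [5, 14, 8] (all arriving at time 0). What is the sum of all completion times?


Since all jobs arrive at t=0, SRPT equals SPT ordering.
SPT order: [5, 8, 14]
Completion times:
  Job 1: p=5, C=5
  Job 2: p=8, C=13
  Job 3: p=14, C=27
Total completion time = 5 + 13 + 27 = 45

45


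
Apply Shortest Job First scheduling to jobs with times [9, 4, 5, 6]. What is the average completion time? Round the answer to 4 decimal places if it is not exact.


SJF order (ascending): [4, 5, 6, 9]
Completion times:
  Job 1: burst=4, C=4
  Job 2: burst=5, C=9
  Job 3: burst=6, C=15
  Job 4: burst=9, C=24
Average completion = 52/4 = 13.0

13.0


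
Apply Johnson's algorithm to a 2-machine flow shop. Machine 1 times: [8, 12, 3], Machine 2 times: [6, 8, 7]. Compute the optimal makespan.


Apply Johnson's rule:
  Group 1 (a <= b): [(3, 3, 7)]
  Group 2 (a > b): [(2, 12, 8), (1, 8, 6)]
Optimal job order: [3, 2, 1]
Schedule:
  Job 3: M1 done at 3, M2 done at 10
  Job 2: M1 done at 15, M2 done at 23
  Job 1: M1 done at 23, M2 done at 29
Makespan = 29

29


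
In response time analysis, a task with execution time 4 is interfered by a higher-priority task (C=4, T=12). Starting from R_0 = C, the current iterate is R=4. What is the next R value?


R_next = C + ceil(R_prev / T_hp) * C_hp
ceil(4 / 12) = ceil(0.3333) = 1
Interference = 1 * 4 = 4
R_next = 4 + 4 = 8

8


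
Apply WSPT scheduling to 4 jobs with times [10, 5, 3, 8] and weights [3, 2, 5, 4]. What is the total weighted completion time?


Compute p/w ratios and sort ascending (WSPT): [(3, 5), (8, 4), (5, 2), (10, 3)]
Compute weighted completion times:
  Job (p=3,w=5): C=3, w*C=5*3=15
  Job (p=8,w=4): C=11, w*C=4*11=44
  Job (p=5,w=2): C=16, w*C=2*16=32
  Job (p=10,w=3): C=26, w*C=3*26=78
Total weighted completion time = 169

169


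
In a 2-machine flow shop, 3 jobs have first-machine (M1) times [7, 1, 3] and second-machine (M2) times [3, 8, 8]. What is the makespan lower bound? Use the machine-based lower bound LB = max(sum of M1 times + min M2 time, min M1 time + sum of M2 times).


LB1 = sum(M1 times) + min(M2 times) = 11 + 3 = 14
LB2 = min(M1 times) + sum(M2 times) = 1 + 19 = 20
Lower bound = max(LB1, LB2) = max(14, 20) = 20

20


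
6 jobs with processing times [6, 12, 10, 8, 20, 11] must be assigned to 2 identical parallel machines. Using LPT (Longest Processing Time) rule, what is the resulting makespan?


Sort jobs in decreasing order (LPT): [20, 12, 11, 10, 8, 6]
Assign each job to the least loaded machine:
  Machine 1: jobs [20, 10, 6], load = 36
  Machine 2: jobs [12, 11, 8], load = 31
Makespan = max load = 36

36


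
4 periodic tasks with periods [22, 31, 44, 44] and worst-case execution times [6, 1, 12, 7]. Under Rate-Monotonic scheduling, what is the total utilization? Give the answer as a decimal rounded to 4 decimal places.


Compute individual utilizations (exact fractions):
  Task 1: C/T = 6/22 = 3/11 (approx. 0.2727)
  Task 2: C/T = 1/31 (approx. 0.0323)
  Task 3: C/T = 12/44 = 3/11 (approx. 0.2727)
  Task 4: C/T = 7/44 (approx. 0.1591)
Total utilization U = 3/11 + 1/31 + 3/11 + 7/44 = 1005/1364
Rounded to 4 decimal places: U = 0.7368
RM (Liu & Layland) bound for 4 tasks = 0.756828; compare with U = 1005/1364 (approx. 0.736804)
U <= bound, so schedulable by RM sufficient condition.

0.7368
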